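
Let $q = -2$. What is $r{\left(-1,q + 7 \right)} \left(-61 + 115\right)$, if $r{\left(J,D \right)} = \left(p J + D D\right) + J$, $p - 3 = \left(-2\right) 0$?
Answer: $1134$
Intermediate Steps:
$p = 3$ ($p = 3 - 0 = 3 + 0 = 3$)
$r{\left(J,D \right)} = D^{2} + 4 J$ ($r{\left(J,D \right)} = \left(3 J + D D\right) + J = \left(3 J + D^{2}\right) + J = \left(D^{2} + 3 J\right) + J = D^{2} + 4 J$)
$r{\left(-1,q + 7 \right)} \left(-61 + 115\right) = \left(\left(-2 + 7\right)^{2} + 4 \left(-1\right)\right) \left(-61 + 115\right) = \left(5^{2} - 4\right) 54 = \left(25 - 4\right) 54 = 21 \cdot 54 = 1134$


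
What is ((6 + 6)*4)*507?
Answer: 24336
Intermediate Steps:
((6 + 6)*4)*507 = (12*4)*507 = 48*507 = 24336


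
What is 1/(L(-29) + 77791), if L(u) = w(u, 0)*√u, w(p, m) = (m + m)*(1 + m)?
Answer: 1/77791 ≈ 1.2855e-5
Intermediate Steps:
w(p, m) = 2*m*(1 + m) (w(p, m) = (2*m)*(1 + m) = 2*m*(1 + m))
L(u) = 0 (L(u) = (2*0*(1 + 0))*√u = (2*0*1)*√u = 0*√u = 0)
1/(L(-29) + 77791) = 1/(0 + 77791) = 1/77791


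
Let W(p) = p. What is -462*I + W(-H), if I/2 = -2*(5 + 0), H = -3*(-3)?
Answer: 9231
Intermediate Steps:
H = 9
I = -20 (I = 2*(-2*(5 + 0)) = 2*(-2*5) = 2*(-10) = -20)
-462*I + W(-H) = -462*(-20) - 1*9 = 9240 - 9 = 9231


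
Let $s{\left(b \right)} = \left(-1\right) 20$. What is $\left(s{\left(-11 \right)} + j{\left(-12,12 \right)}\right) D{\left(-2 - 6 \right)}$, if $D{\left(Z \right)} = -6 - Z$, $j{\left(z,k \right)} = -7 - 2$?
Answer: $-58$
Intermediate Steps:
$j{\left(z,k \right)} = -9$ ($j{\left(z,k \right)} = -7 - 2 = -9$)
$s{\left(b \right)} = -20$
$\left(s{\left(-11 \right)} + j{\left(-12,12 \right)}\right) D{\left(-2 - 6 \right)} = \left(-20 - 9\right) \left(-6 - \left(-2 - 6\right)\right) = - 29 \left(-6 - -8\right) = - 29 \left(-6 + 8\right) = \left(-29\right) 2 = -58$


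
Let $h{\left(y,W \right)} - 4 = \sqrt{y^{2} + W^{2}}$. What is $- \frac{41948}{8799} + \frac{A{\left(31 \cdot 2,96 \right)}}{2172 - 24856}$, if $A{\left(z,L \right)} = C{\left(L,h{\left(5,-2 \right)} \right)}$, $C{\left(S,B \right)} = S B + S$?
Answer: $- \frac{238942988}{49899129} - \frac{24 \sqrt{29}}{5671} \approx -4.8113$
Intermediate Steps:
$h{\left(y,W \right)} = 4 + \sqrt{W^{2} + y^{2}}$ ($h{\left(y,W \right)} = 4 + \sqrt{y^{2} + W^{2}} = 4 + \sqrt{W^{2} + y^{2}}$)
$C{\left(S,B \right)} = S + B S$ ($C{\left(S,B \right)} = B S + S = S + B S$)
$A{\left(z,L \right)} = L \left(5 + \sqrt{29}\right)$ ($A{\left(z,L \right)} = L \left(1 + \left(4 + \sqrt{\left(-2\right)^{2} + 5^{2}}\right)\right) = L \left(1 + \left(4 + \sqrt{4 + 25}\right)\right) = L \left(1 + \left(4 + \sqrt{29}\right)\right) = L \left(5 + \sqrt{29}\right)$)
$- \frac{41948}{8799} + \frac{A{\left(31 \cdot 2,96 \right)}}{2172 - 24856} = - \frac{41948}{8799} + \frac{96 \left(5 + \sqrt{29}\right)}{2172 - 24856} = \left(-41948\right) \frac{1}{8799} + \frac{480 + 96 \sqrt{29}}{2172 - 24856} = - \frac{41948}{8799} + \frac{480 + 96 \sqrt{29}}{-22684} = - \frac{41948}{8799} + \left(480 + 96 \sqrt{29}\right) \left(- \frac{1}{22684}\right) = - \frac{41948}{8799} - \left(\frac{120}{5671} + \frac{24 \sqrt{29}}{5671}\right) = - \frac{238942988}{49899129} - \frac{24 \sqrt{29}}{5671}$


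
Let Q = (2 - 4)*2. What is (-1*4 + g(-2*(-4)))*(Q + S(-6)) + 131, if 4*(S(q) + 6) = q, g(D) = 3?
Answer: 285/2 ≈ 142.50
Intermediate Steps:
Q = -4 (Q = -2*2 = -4)
S(q) = -6 + q/4
(-1*4 + g(-2*(-4)))*(Q + S(-6)) + 131 = (-1*4 + 3)*(-4 + (-6 + (¼)*(-6))) + 131 = (-4 + 3)*(-4 + (-6 - 3/2)) + 131 = -(-4 - 15/2) + 131 = -1*(-23/2) + 131 = 23/2 + 131 = 285/2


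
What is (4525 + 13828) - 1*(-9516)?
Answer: 27869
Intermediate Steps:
(4525 + 13828) - 1*(-9516) = 18353 + 9516 = 27869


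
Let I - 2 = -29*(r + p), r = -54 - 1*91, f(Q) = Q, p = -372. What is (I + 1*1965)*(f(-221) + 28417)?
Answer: 478204160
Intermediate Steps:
r = -145 (r = -54 - 91 = -145)
I = 14995 (I = 2 - 29*(-145 - 372) = 2 - 29*(-517) = 2 + 14993 = 14995)
(I + 1*1965)*(f(-221) + 28417) = (14995 + 1*1965)*(-221 + 28417) = (14995 + 1965)*28196 = 16960*28196 = 478204160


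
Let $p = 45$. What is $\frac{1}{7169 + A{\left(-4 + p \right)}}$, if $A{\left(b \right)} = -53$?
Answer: $\frac{1}{7116} \approx 0.00014053$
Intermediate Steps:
$\frac{1}{7169 + A{\left(-4 + p \right)}} = \frac{1}{7169 - 53} = \frac{1}{7116}$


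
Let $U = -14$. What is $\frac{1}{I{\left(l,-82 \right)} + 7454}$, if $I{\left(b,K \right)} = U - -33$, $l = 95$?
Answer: $\frac{1}{7473} \approx 0.00013381$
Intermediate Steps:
$I{\left(b,K \right)} = 19$ ($I{\left(b,K \right)} = -14 - -33 = -14 + 33 = 19$)
$\frac{1}{I{\left(l,-82 \right)} + 7454} = \frac{1}{19 + 7454} = \frac{1}{7473}$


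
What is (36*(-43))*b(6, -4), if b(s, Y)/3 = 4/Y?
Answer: 4644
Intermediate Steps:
b(s, Y) = 12/Y (b(s, Y) = 3*(4/Y) = 12/Y)
(36*(-43))*b(6, -4) = (36*(-43))*(12/(-4)) = -18576*(-1)/4 = -1548*(-3) = 4644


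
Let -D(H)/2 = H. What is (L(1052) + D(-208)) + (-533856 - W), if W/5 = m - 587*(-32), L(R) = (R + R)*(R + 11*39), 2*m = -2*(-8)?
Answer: 2488624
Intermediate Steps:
D(H) = -2*H
m = 8 (m = (-2*(-8))/2 = (1/2)*16 = 8)
L(R) = 2*R*(429 + R) (L(R) = (2*R)*(R + 429) = (2*R)*(429 + R) = 2*R*(429 + R))
W = 93960 (W = 5*(8 - 587*(-32)) = 5*(8 + 18784) = 5*18792 = 93960)
(L(1052) + D(-208)) + (-533856 - W) = (2*1052*(429 + 1052) - 2*(-208)) + (-533856 - 1*93960) = (2*1052*1481 + 416) + (-533856 - 93960) = (3116024 + 416) - 627816 = 3116440 - 627816 = 2488624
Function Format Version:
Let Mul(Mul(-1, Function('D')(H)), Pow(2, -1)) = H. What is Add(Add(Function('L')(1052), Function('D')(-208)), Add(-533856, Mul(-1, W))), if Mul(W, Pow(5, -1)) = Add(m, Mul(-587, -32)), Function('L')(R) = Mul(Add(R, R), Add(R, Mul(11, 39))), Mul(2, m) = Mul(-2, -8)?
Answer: 2488624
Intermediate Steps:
Function('D')(H) = Mul(-2, H)
m = 8 (m = Mul(Rational(1, 2), Mul(-2, -8)) = Mul(Rational(1, 2), 16) = 8)
Function('L')(R) = Mul(2, R, Add(429, R)) (Function('L')(R) = Mul(Mul(2, R), Add(R, 429)) = Mul(Mul(2, R), Add(429, R)) = Mul(2, R, Add(429, R)))
W = 93960 (W = Mul(5, Add(8, Mul(-587, -32))) = Mul(5, Add(8, 18784)) = Mul(5, 18792) = 93960)
Add(Add(Function('L')(1052), Function('D')(-208)), Add(-533856, Mul(-1, W))) = Add(Add(Mul(2, 1052, Add(429, 1052)), Mul(-2, -208)), Add(-533856, Mul(-1, 93960))) = Add(Add(Mul(2, 1052, 1481), 416), Add(-533856, -93960)) = Add(Add(3116024, 416), -627816) = Add(3116440, -627816) = 2488624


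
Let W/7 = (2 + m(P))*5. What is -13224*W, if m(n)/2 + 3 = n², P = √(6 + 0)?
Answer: -3702720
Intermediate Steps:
P = √6 ≈ 2.4495
m(n) = -6 + 2*n²
W = 280 (W = 7*((2 + (-6 + 2*(√6)²))*5) = 7*((2 + (-6 + 2*6))*5) = 7*((2 + (-6 + 12))*5) = 7*((2 + 6)*5) = 7*(8*5) = 7*40 = 280)
-13224*W = -13224*280 = -3702720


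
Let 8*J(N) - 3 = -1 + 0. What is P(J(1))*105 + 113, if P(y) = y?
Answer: 557/4 ≈ 139.25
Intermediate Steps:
J(N) = ¼ (J(N) = 3/8 + (-1 + 0)/8 = 3/8 + (⅛)*(-1) = 3/8 - ⅛ = ¼)
P(J(1))*105 + 113 = (¼)*105 + 113 = 105/4 + 113 = 557/4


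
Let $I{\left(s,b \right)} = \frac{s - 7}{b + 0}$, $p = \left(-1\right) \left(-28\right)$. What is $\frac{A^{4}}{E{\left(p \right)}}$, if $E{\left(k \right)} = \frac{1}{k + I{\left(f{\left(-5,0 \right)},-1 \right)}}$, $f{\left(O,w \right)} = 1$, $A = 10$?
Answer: $340000$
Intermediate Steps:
$p = 28$
$I{\left(s,b \right)} = \frac{-7 + s}{b}$
$E{\left(k \right)} = \frac{1}{6 + k}$ ($E{\left(k \right)} = \frac{1}{k + \frac{-7 + 1}{-1}} = \frac{1}{k - -6} = \frac{1}{k + 6} = \frac{1}{6 + k}$)
$\frac{A^{4}}{E{\left(p \right)}} = \frac{10^{4}}{\frac{1}{6 + 28}} = \frac{10000}{\frac{1}{34}} = 10000 \frac{1}{\frac{1}{34}} = 10000 \cdot 34 = 340000$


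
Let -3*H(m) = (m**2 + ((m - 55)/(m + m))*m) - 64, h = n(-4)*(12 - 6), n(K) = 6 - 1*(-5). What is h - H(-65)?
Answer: 1433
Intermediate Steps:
n(K) = 11 (n(K) = 6 + 5 = 11)
h = 66 (h = 11*(12 - 6) = 11*6 = 66)
H(m) = 61/2 - m**2/3 - m/6 (H(m) = -((m**2 + ((m - 55)/(m + m))*m) - 64)/3 = -((m**2 + ((-55 + m)/((2*m)))*m) - 64)/3 = -((m**2 + ((-55 + m)*(1/(2*m)))*m) - 64)/3 = -((m**2 + ((-55 + m)/(2*m))*m) - 64)/3 = -((m**2 + (-55/2 + m/2)) - 64)/3 = -((-55/2 + m**2 + m/2) - 64)/3 = -(-183/2 + m**2 + m/2)/3 = 61/2 - m**2/3 - m/6)
h - H(-65) = 66 - (61/2 - 1/3*(-65)**2 - 1/6*(-65)) = 66 - (61/2 - 1/3*4225 + 65/6) = 66 - (61/2 - 4225/3 + 65/6) = 66 - 1*(-1367) = 66 + 1367 = 1433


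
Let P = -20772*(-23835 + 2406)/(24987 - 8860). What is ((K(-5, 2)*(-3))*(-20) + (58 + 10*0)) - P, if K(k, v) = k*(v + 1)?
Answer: -458702122/16127 ≈ -28443.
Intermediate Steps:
K(k, v) = k*(1 + v)
P = 445123188/16127 (P = -20772/(16127/(-21429)) = -20772/(16127*(-1/21429)) = -20772/(-16127/21429) = -20772*(-21429/16127) = 445123188/16127 ≈ 27601.)
((K(-5, 2)*(-3))*(-20) + (58 + 10*0)) - P = ((-5*(1 + 2)*(-3))*(-20) + (58 + 10*0)) - 1*445123188/16127 = ((-5*3*(-3))*(-20) + (58 + 0)) - 445123188/16127 = (-15*(-3)*(-20) + 58) - 445123188/16127 = (45*(-20) + 58) - 445123188/16127 = (-900 + 58) - 445123188/16127 = -842 - 445123188/16127 = -458702122/16127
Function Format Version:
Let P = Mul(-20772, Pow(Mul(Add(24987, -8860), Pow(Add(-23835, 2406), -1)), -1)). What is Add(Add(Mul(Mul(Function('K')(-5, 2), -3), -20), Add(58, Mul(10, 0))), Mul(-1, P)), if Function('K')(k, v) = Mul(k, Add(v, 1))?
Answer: Rational(-458702122, 16127) ≈ -28443.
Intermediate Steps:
Function('K')(k, v) = Mul(k, Add(1, v))
P = Rational(445123188, 16127) (P = Mul(-20772, Pow(Mul(16127, Pow(-21429, -1)), -1)) = Mul(-20772, Pow(Mul(16127, Rational(-1, 21429)), -1)) = Mul(-20772, Pow(Rational(-16127, 21429), -1)) = Mul(-20772, Rational(-21429, 16127)) = Rational(445123188, 16127) ≈ 27601.)
Add(Add(Mul(Mul(Function('K')(-5, 2), -3), -20), Add(58, Mul(10, 0))), Mul(-1, P)) = Add(Add(Mul(Mul(Mul(-5, Add(1, 2)), -3), -20), Add(58, Mul(10, 0))), Mul(-1, Rational(445123188, 16127))) = Add(Add(Mul(Mul(Mul(-5, 3), -3), -20), Add(58, 0)), Rational(-445123188, 16127)) = Add(Add(Mul(Mul(-15, -3), -20), 58), Rational(-445123188, 16127)) = Add(Add(Mul(45, -20), 58), Rational(-445123188, 16127)) = Add(Add(-900, 58), Rational(-445123188, 16127)) = Add(-842, Rational(-445123188, 16127)) = Rational(-458702122, 16127)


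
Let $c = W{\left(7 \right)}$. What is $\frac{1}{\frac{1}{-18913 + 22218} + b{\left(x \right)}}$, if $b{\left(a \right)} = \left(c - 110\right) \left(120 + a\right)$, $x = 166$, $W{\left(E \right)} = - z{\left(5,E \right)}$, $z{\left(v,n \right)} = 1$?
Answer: $- \frac{3305}{104920529} \approx -3.15 \cdot 10^{-5}$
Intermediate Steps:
$W{\left(E \right)} = -1$ ($W{\left(E \right)} = \left(-1\right) 1 = -1$)
$c = -1$
$b{\left(a \right)} = -13320 - 111 a$ ($b{\left(a \right)} = \left(-1 - 110\right) \left(120 + a\right) = - 111 \left(120 + a\right) = -13320 - 111 a$)
$\frac{1}{\frac{1}{-18913 + 22218} + b{\left(x \right)}} = \frac{1}{\frac{1}{-18913 + 22218} - 31746} = \frac{1}{\frac{1}{3305} - 31746} = \frac{1}{- \frac{104920529}{3305}} = - \frac{3305}{104920529}$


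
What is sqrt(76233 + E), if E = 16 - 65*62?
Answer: sqrt(72219) ≈ 268.74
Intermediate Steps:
E = -4014 (E = 16 - 4030 = -4014)
sqrt(76233 + E) = sqrt(76233 - 4014) = sqrt(72219)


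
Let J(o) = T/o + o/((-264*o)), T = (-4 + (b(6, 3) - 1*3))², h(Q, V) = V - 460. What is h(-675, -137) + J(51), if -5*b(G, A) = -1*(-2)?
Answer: -66863353/112200 ≈ -595.93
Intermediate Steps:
b(G, A) = -⅖ (b(G, A) = -(-1)*(-2)/5 = -⅕*2 = -⅖)
h(Q, V) = -460 + V
T = 1369/25 (T = (-4 + (-⅖ - 1*3))² = (-4 + (-⅖ - 3))² = (-4 - 17/5)² = (-37/5)² = 1369/25 ≈ 54.760)
J(o) = -1/264 + 1369/(25*o) (J(o) = 1369/(25*o) + o/((-264*o)) = 1369/(25*o) + o*(-1/(264*o)) = 1369/(25*o) - 1/264 = -1/264 + 1369/(25*o))
h(-675, -137) + J(51) = (-460 - 137) + (1/6600)*(361416 - 25*51)/51 = -597 + (1/6600)*(1/51)*(361416 - 1275) = -597 + (1/6600)*(1/51)*360141 = -597 + 120047/112200 = -66863353/112200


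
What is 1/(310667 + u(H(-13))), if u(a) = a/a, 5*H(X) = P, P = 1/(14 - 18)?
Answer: 1/310668 ≈ 3.2189e-6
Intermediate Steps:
P = -¼ (P = 1/(-4) = -¼ ≈ -0.25000)
H(X) = -1/20 (H(X) = (⅕)*(-¼) = -1/20)
u(a) = 1
1/(310667 + u(H(-13))) = 1/(310667 + 1) = 1/310668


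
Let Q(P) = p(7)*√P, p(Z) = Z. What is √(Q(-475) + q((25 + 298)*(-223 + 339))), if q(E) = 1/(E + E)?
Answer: √(18734 + 49134785840*I*√19)/37468 ≈ 8.7339 + 8.7339*I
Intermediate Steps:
q(E) = 1/(2*E)
Q(P) = 7*√P
√(Q(-475) + q((25 + 298)*(-223 + 339))) = √(7*√(-475) + 1/(2*(((25 + 298)*(-223 + 339))))) = √(7*(5*I*√19) + 1/(2*((323*116)))) = √(35*I*√19 + (½)/37468) = √(35*I*√19 + (½)*(1/37468)) = √(35*I*√19 + 1/74936) = √(1/74936 + 35*I*√19)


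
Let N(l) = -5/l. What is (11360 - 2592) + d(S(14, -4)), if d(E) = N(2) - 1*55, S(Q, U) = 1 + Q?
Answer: 17421/2 ≈ 8710.5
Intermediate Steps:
d(E) = -115/2 (d(E) = -5/2 - 1*55 = -5*½ - 55 = -5/2 - 55 = -115/2)
(11360 - 2592) + d(S(14, -4)) = (11360 - 2592) - 115/2 = 8768 - 115/2 = 17421/2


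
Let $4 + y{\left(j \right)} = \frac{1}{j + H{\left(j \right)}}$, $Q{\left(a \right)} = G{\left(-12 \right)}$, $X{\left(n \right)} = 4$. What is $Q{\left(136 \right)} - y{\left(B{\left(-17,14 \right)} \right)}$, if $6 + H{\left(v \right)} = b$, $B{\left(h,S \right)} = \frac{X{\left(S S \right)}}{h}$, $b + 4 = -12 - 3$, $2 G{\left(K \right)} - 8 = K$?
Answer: $\frac{875}{429} \approx 2.0396$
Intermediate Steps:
$G{\left(K \right)} = 4 + \frac{K}{2}$
$b = -19$ ($b = -4 - 15 = -19$)
$Q{\left(a \right)} = -2$ ($Q{\left(a \right)} = 4 + \frac{1}{2} \left(-12\right) = 4 - 6 = -2$)
$B{\left(h,S \right)} = \frac{4}{h}$
$H{\left(v \right)} = -25$ ($H{\left(v \right)} = -6 - 19 = -25$)
$y{\left(j \right)} = -4 + \frac{1}{-25 + j}$ ($y{\left(j \right)} = -4 + \frac{1}{j - 25} = -4 + \frac{1}{-25 + j}$)
$Q{\left(136 \right)} - y{\left(B{\left(-17,14 \right)} \right)} = -2 - \frac{101 - 4 \frac{4}{-17}}{-25 + \frac{4}{-17}} = -2 - \frac{101 - 4 \cdot 4 \left(- \frac{1}{17}\right)}{-25 + 4 \left(- \frac{1}{17}\right)} = -2 - \frac{101 - - \frac{16}{17}}{-25 - \frac{4}{17}} = -2 - \frac{101 + \frac{16}{17}}{- \frac{429}{17}} = -2 - \left(- \frac{17}{429}\right) \frac{1733}{17} = -2 - - \frac{1733}{429} = -2 + \frac{1733}{429} = \frac{875}{429}$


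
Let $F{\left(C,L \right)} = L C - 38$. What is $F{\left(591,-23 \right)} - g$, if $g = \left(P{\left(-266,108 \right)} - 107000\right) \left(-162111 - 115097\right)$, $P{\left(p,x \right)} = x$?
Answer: $-29631331167$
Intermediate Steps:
$F{\left(C,L \right)} = -38 + C L$ ($F{\left(C,L \right)} = C L - 38 = -38 + C L$)
$g = 29631317536$ ($g = \left(108 - 107000\right) \left(-162111 - 115097\right) = \left(-106892\right) \left(-277208\right) = 29631317536$)
$F{\left(591,-23 \right)} - g = \left(-38 + 591 \left(-23\right)\right) - 29631317536 = \left(-38 - 13593\right) - 29631317536 = -13631 - 29631317536 = -29631331167$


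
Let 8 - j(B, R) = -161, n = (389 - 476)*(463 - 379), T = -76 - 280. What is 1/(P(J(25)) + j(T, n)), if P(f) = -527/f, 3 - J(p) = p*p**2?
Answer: 15622/2640645 ≈ 0.0059160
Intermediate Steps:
J(p) = 3 - p**3 (J(p) = 3 - p*p**2 = 3 - p**3)
T = -356
n = -7308 (n = -87*84 = -7308)
j(B, R) = 169 (j(B, R) = 8 - 1*(-161) = 8 + 161 = 169)
1/(P(J(25)) + j(T, n)) = 1/(-527/(3 - 1*25**3) + 169) = 1/(-527/(3 - 1*15625) + 169) = 1/(-527/(3 - 15625) + 169) = 1/(-527/(-15622) + 169) = 1/(-527*(-1/15622) + 169) = 1/(527/15622 + 169) = 1/(2640645/15622) = 15622/2640645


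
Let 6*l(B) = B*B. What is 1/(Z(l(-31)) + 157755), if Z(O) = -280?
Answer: 1/157475 ≈ 6.3502e-6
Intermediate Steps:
l(B) = B²/6 (l(B) = (B*B)/6 = B²/6)
1/(Z(l(-31)) + 157755) = 1/(-280 + 157755) = 1/157475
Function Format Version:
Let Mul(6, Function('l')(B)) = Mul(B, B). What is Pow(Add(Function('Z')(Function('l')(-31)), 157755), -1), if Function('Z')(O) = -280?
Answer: Rational(1, 157475) ≈ 6.3502e-6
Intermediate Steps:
Function('l')(B) = Mul(Rational(1, 6), Pow(B, 2)) (Function('l')(B) = Mul(Rational(1, 6), Mul(B, B)) = Mul(Rational(1, 6), Pow(B, 2)))
Pow(Add(Function('Z')(Function('l')(-31)), 157755), -1) = Pow(Add(-280, 157755), -1) = Pow(157475, -1) = Rational(1, 157475)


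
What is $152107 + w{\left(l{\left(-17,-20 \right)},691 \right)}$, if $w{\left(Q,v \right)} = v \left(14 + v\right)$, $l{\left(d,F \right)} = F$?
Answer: $639262$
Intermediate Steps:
$152107 + w{\left(l{\left(-17,-20 \right)},691 \right)} = 152107 + 691 \left(14 + 691\right) = 152107 + 691 \cdot 705 = 152107 + 487155 = 639262$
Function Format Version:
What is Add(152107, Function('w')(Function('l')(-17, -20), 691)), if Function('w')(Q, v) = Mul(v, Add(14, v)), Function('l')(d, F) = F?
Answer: 639262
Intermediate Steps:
Add(152107, Function('w')(Function('l')(-17, -20), 691)) = Add(152107, Mul(691, Add(14, 691))) = Add(152107, Mul(691, 705)) = Add(152107, 487155) = 639262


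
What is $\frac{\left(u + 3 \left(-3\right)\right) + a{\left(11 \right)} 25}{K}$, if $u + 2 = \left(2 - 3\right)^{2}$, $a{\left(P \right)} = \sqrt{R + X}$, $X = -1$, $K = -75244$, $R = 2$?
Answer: $- \frac{15}{75244} \approx -0.00019935$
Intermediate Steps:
$a{\left(P \right)} = 1$ ($a{\left(P \right)} = \sqrt{2 - 1} = \sqrt{1} = 1$)
$u = -1$ ($u = -2 + \left(2 - 3\right)^{2} = -2 + \left(-1\right)^{2} = -2 + 1 = -1$)
$\frac{\left(u + 3 \left(-3\right)\right) + a{\left(11 \right)} 25}{K} = \frac{\left(-1 + 3 \left(-3\right)\right) + 1 \cdot 25}{-75244} = \left(\left(-1 - 9\right) + 25\right) \left(- \frac{1}{75244}\right) = \left(-10 + 25\right) \left(- \frac{1}{75244}\right) = 15 \left(- \frac{1}{75244}\right) = - \frac{15}{75244}$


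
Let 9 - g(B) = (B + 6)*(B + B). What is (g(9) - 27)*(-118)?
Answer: 33984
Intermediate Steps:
g(B) = 9 - 2*B*(6 + B) (g(B) = 9 - (B + 6)*(B + B) = 9 - (6 + B)*2*B = 9 - 2*B*(6 + B))
(g(9) - 27)*(-118) = ((9 - 12*9 - 2*9²) - 27)*(-118) = ((9 - 108 - 2*81) - 27)*(-118) = ((9 - 108 - 162) - 27)*(-118) = (-261 - 27)*(-118) = -288*(-118) = 33984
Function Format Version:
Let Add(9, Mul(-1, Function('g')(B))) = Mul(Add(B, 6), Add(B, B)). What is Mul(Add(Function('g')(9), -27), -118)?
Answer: 33984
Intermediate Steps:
Function('g')(B) = Add(9, Mul(-2, B, Add(6, B))) (Function('g')(B) = Add(9, Mul(-1, Mul(Add(B, 6), Add(B, B)))) = Add(9, Mul(-1, Mul(Add(6, B), Mul(2, B)))) = Add(9, Mul(-1, Mul(2, B, Add(6, B)))) = Add(9, Mul(-2, B, Add(6, B))))
Mul(Add(Function('g')(9), -27), -118) = Mul(Add(Add(9, Mul(-12, 9), Mul(-2, Pow(9, 2))), -27), -118) = Mul(Add(Add(9, -108, Mul(-2, 81)), -27), -118) = Mul(Add(Add(9, -108, -162), -27), -118) = Mul(Add(-261, -27), -118) = Mul(-288, -118) = 33984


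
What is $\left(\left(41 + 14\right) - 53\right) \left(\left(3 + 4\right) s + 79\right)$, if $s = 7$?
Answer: $256$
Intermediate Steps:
$\left(\left(41 + 14\right) - 53\right) \left(\left(3 + 4\right) s + 79\right) = \left(\left(41 + 14\right) - 53\right) \left(\left(3 + 4\right) 7 + 79\right) = \left(55 - 53\right) \left(7 \cdot 7 + 79\right) = 2 \left(49 + 79\right) = 2 \cdot 128 = 256$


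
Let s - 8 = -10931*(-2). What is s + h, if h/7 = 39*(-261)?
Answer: -49383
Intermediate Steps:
h = -71253 (h = 7*(39*(-261)) = 7*(-10179) = -71253)
s = 21870 (s = 8 - 10931*(-2) = 8 + 21862 = 21870)
s + h = 21870 - 71253 = -49383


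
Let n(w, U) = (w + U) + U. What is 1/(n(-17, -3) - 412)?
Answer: -1/435 ≈ -0.0022989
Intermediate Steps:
n(w, U) = w + 2*U (n(w, U) = (U + w) + U = w + 2*U)
1/(n(-17, -3) - 412) = 1/((-17 + 2*(-3)) - 412) = 1/((-17 - 6) - 412) = 1/(-23 - 412) = 1/(-435) = -1/435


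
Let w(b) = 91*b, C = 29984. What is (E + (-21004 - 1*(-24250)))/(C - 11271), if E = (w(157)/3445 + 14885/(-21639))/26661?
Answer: 496258580078746/2860901552005155 ≈ 0.17346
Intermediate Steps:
E = 19836736/152883105435 (E = ((91*157)/3445 + 14885/(-21639))/26661 = (14287*(1/3445) + 14885*(-1/21639))*(1/26661) = (1099/265 - 14885/21639)*(1/26661) = (19836736/5734335)*(1/26661) = 19836736/152883105435 ≈ 0.00012975)
(E + (-21004 - 1*(-24250)))/(C - 11271) = (19836736/152883105435 + (-21004 - 1*(-24250)))/(29984 - 11271) = (19836736/152883105435 + (-21004 + 24250))/18713 = (19836736/152883105435 + 3246)*(1/18713) = (496258580078746/152883105435)*(1/18713) = 496258580078746/2860901552005155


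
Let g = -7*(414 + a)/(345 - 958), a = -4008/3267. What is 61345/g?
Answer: 8190256833/629314 ≈ 13015.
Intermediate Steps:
a = -1336/1089 (a = -4008*1/3267 = -1336/1089 ≈ -1.2268)
g = 3146570/667557 (g = -7*(414 - 1336/1089)/(345 - 958) = -3146570/(1089*(-613)) = -3146570*(-1)/(1089*613) = -7*(-449510/667557) = 3146570/667557 ≈ 4.7136)
61345/g = 61345/(3146570/667557) = 61345*(667557/3146570) = 8190256833/629314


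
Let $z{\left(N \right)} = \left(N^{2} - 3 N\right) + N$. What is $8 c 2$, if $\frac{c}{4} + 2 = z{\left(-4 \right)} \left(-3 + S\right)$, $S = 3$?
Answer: $-128$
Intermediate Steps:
$z{\left(N \right)} = N^{2} - 2 N$
$c = -8$ ($c = -8 + 4 - 4 \left(-2 - 4\right) \left(-3 + 3\right) = -8 + 4 \left(-4\right) \left(-6\right) 0 = -8 + 4 \cdot 24 \cdot 0 = -8 + 4 \cdot 0 = -8 + 0 = -8$)
$8 c 2 = 8 \left(-8\right) 2 = \left(-64\right) 2 = -128$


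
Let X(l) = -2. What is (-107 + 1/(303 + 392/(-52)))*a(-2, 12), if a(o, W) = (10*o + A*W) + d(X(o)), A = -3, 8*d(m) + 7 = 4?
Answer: 92674637/15364 ≈ 6031.9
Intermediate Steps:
d(m) = -3/8 (d(m) = -7/8 + (⅛)*4 = -7/8 + ½ = -3/8)
a(o, W) = -3/8 - 3*W + 10*o (a(o, W) = (10*o - 3*W) - 3/8 = (-3*W + 10*o) - 3/8 = -3/8 - 3*W + 10*o)
(-107 + 1/(303 + 392/(-52)))*a(-2, 12) = (-107 + 1/(303 + 392/(-52)))*(-3/8 - 3*12 + 10*(-2)) = (-107 + 1/(303 + 392*(-1/52)))*(-3/8 - 36 - 20) = (-107 + 1/(303 - 98/13))*(-451/8) = (-107 + 1/(3841/13))*(-451/8) = (-107 + 13/3841)*(-451/8) = -410974/3841*(-451/8) = 92674637/15364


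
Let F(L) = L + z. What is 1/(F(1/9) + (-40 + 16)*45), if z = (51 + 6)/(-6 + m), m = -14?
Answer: -180/194893 ≈ -0.00092358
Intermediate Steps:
z = -57/20 (z = (51 + 6)/(-6 - 14) = 57/(-20) = 57*(-1/20) = -57/20 ≈ -2.8500)
F(L) = -57/20 + L (F(L) = L - 57/20 = -57/20 + L)
1/(F(1/9) + (-40 + 16)*45) = 1/((-57/20 + 1/9) + (-40 + 16)*45) = 1/((-57/20 + ⅑) - 24*45) = 1/(-493/180 - 1080) = 1/(-194893/180) = -180/194893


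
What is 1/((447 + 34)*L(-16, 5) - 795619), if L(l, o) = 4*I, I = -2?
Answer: -1/799467 ≈ -1.2508e-6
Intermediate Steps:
L(l, o) = -8 (L(l, o) = 4*(-2) = -8)
1/((447 + 34)*L(-16, 5) - 795619) = 1/((447 + 34)*(-8) - 795619) = 1/(481*(-8) - 795619) = 1/(-3848 - 795619) = 1/(-799467) = -1/799467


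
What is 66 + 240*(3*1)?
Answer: 786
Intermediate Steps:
66 + 240*(3*1) = 66 + 240*3 = 66 + 720 = 786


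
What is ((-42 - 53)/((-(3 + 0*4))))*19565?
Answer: 1858675/3 ≈ 6.1956e+5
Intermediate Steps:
((-42 - 53)/((-(3 + 0*4))))*19565 = -95*(-1/(3 + 0))*19565 = -95/((-1*3))*19565 = -95/(-3)*19565 = -95*(-1/3)*19565 = (95/3)*19565 = 1858675/3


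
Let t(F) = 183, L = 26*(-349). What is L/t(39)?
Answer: -9074/183 ≈ -49.585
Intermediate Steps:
L = -9074
L/t(39) = -9074/183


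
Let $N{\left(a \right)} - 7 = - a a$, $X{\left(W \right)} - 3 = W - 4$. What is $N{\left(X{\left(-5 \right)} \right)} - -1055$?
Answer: $1026$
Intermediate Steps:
$X{\left(W \right)} = -1 + W$ ($X{\left(W \right)} = 3 + \left(W - 4\right) = 3 + \left(-4 + W\right) = -1 + W$)
$N{\left(a \right)} = 7 - a^{2}$ ($N{\left(a \right)} = 7 + - a a = 7 - a^{2}$)
$N{\left(X{\left(-5 \right)} \right)} - -1055 = \left(7 - \left(-1 - 5\right)^{2}\right) - -1055 = \left(7 - \left(-6\right)^{2}\right) + 1055 = \left(7 - 36\right) + 1055 = -29 + 1055 = 1026$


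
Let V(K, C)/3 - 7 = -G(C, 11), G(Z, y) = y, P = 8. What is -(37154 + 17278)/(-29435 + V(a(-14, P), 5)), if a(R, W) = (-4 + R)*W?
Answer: 54432/29447 ≈ 1.8485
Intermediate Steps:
a(R, W) = W*(-4 + R)
V(K, C) = -12 (V(K, C) = 21 + 3*(-1*11) = 21 + 3*(-11) = 21 - 33 = -12)
-(37154 + 17278)/(-29435 + V(a(-14, P), 5)) = -(37154 + 17278)/(-29435 - 12) = -54432/(-29447) = -54432*(-1)/29447 = -1*(-54432/29447) = 54432/29447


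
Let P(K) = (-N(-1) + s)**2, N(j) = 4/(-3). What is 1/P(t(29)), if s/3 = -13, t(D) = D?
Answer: 9/12769 ≈ 0.00070483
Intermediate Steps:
s = -39 (s = 3*(-13) = -39)
N(j) = -4/3 (N(j) = 4*(-1/3) = -4/3)
P(K) = 12769/9 (P(K) = (-1*(-4/3) - 39)**2 = (4/3 - 39)**2 = (-113/3)**2 = 12769/9)
1/P(t(29)) = 1/(12769/9) = 9/12769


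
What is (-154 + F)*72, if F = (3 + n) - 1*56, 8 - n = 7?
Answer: -14832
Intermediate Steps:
n = 1 (n = 8 - 1*7 = 8 - 7 = 1)
F = -52 (F = (3 + 1) - 1*56 = 4 - 56 = -52)
(-154 + F)*72 = (-154 - 52)*72 = -206*72 = -14832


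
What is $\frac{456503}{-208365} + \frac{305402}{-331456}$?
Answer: $- \frac{107472873049}{34531914720} \approx -3.1123$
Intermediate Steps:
$\frac{456503}{-208365} + \frac{305402}{-331456} = 456503 \left(- \frac{1}{208365}\right) + 305402 \left(- \frac{1}{331456}\right) = - \frac{456503}{208365} - \frac{152701}{165728} = - \frac{107472873049}{34531914720}$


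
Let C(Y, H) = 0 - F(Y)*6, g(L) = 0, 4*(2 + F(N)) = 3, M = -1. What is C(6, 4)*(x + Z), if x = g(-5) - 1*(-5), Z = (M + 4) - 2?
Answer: 45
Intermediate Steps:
F(N) = -5/4 (F(N) = -2 + (¼)*3 = -2 + ¾ = -5/4)
C(Y, H) = 15/2 (C(Y, H) = 0 - (-5/4*6) = 0 - (-15)/2 = 0 - 1*(-15/2) = 0 + 15/2 = 15/2)
Z = 1 (Z = (-1 + 4) - 2 = 3 - 2 = 1)
x = 5 (x = 0 - 1*(-5) = 0 + 5 = 5)
C(6, 4)*(x + Z) = 15*(5 + 1)/2 = (15/2)*6 = 45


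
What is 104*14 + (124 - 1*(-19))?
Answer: 1599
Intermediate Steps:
104*14 + (124 - 1*(-19)) = 1456 + (124 + 19) = 1456 + 143 = 1599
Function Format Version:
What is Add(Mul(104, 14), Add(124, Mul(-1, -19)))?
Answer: 1599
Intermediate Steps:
Add(Mul(104, 14), Add(124, Mul(-1, -19))) = Add(1456, Add(124, 19)) = Add(1456, 143) = 1599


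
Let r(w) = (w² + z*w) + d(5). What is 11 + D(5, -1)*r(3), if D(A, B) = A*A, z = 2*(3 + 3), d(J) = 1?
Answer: 1161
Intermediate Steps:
z = 12 (z = 2*6 = 12)
r(w) = 1 + w² + 12*w (r(w) = (w² + 12*w) + 1 = 1 + w² + 12*w)
D(A, B) = A²
11 + D(5, -1)*r(3) = 11 + 5²*(1 + 3² + 12*3) = 11 + 25*(1 + 9 + 36) = 11 + 25*46 = 11 + 1150 = 1161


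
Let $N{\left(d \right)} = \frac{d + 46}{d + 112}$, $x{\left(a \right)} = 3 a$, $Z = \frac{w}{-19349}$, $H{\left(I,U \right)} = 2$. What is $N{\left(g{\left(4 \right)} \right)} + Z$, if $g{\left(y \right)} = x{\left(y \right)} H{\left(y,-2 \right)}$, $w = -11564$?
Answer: $\frac{1463567}{1315732} \approx 1.1124$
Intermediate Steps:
$Z = \frac{11564}{19349}$ ($Z = - \frac{11564}{-19349} = \left(-11564\right) \left(- \frac{1}{19349}\right) = \frac{11564}{19349} \approx 0.59765$)
$g{\left(y \right)} = 6 y$ ($g{\left(y \right)} = 3 y 2 = 6 y$)
$N{\left(d \right)} = \frac{46 + d}{112 + d}$
$N{\left(g{\left(4 \right)} \right)} + Z = \frac{46 + 6 \cdot 4}{112 + 6 \cdot 4} + \frac{11564}{19349} = \frac{46 + 24}{112 + 24} + \frac{11564}{19349} = \frac{1}{136} \cdot 70 + \frac{11564}{19349} = \frac{35}{68} + \frac{11564}{19349} = \frac{1463567}{1315732}$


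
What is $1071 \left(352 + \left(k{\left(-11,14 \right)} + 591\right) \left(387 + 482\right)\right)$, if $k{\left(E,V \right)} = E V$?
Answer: $407092455$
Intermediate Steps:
$1071 \left(352 + \left(k{\left(-11,14 \right)} + 591\right) \left(387 + 482\right)\right) = 1071 \left(352 + \left(\left(-11\right) 14 + 591\right) \left(387 + 482\right)\right) = 1071 \left(352 + \left(-154 + 591\right) 869\right) = 1071 \left(352 + 437 \cdot 869\right) = 1071 \left(352 + 379753\right) = 1071 \cdot 380105 = 407092455$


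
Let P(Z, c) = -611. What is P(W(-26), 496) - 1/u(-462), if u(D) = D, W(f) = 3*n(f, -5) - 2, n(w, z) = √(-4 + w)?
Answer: -282281/462 ≈ -611.00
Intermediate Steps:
W(f) = -2 + 3*√(-4 + f) (W(f) = 3*√(-4 + f) - 2 = -2 + 3*√(-4 + f))
P(W(-26), 496) - 1/u(-462) = -611 - 1/(-462) = -611 - 1*(-1/462) = -611 + 1/462 = -282281/462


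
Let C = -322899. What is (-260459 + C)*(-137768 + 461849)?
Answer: -189055243998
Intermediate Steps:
(-260459 + C)*(-137768 + 461849) = (-260459 - 322899)*(-137768 + 461849) = -583358*324081 = -189055243998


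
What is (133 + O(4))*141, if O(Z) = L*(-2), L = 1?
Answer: 18471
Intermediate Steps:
O(Z) = -2 (O(Z) = 1*(-2) = -2)
(133 + O(4))*141 = (133 - 2)*141 = 131*141 = 18471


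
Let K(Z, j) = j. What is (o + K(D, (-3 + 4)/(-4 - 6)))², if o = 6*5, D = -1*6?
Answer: 89401/100 ≈ 894.01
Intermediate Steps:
D = -6
o = 30
(o + K(D, (-3 + 4)/(-4 - 6)))² = (30 + (-3 + 4)/(-4 - 6))² = (30 + 1/(-10))² = (30 + 1*(-⅒))² = (30 - ⅒)² = (299/10)² = 89401/100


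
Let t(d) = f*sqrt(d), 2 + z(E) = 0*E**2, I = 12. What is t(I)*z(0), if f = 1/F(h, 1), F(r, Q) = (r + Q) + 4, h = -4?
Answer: -4*sqrt(3) ≈ -6.9282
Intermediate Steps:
F(r, Q) = 4 + Q + r (F(r, Q) = (Q + r) + 4 = 4 + Q + r)
z(E) = -2 (z(E) = -2 + 0*E**2 = -2 + 0 = -2)
f = 1 (f = 1/(4 + 1 - 4) = 1/1 = 1)
t(d) = sqrt(d) (t(d) = 1*sqrt(d) = sqrt(d))
t(I)*z(0) = sqrt(12)*(-2) = (2*sqrt(3))*(-2) = -4*sqrt(3)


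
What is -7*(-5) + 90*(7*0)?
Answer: 35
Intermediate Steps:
-7*(-5) + 90*(7*0) = 35 + 90*0 = 35 + 0 = 35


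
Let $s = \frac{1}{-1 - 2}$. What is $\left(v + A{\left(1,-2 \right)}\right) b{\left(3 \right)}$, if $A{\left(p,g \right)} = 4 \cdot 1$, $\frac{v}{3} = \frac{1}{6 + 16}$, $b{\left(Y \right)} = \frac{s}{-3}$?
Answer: $\frac{91}{198} \approx 0.4596$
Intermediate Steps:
$s = - \frac{1}{3}$ ($s = \frac{1}{-3} = - \frac{1}{3} \approx -0.33333$)
$b{\left(Y \right)} = \frac{1}{9}$ ($b{\left(Y \right)} = - \frac{1}{3 \left(-3\right)} = \left(- \frac{1}{3}\right) \left(- \frac{1}{3}\right) = \frac{1}{9}$)
$v = \frac{3}{22}$ ($v = \frac{3}{6 + 16} = \frac{3}{22} \approx 0.13636$)
$A{\left(p,g \right)} = 4$
$\left(v + A{\left(1,-2 \right)}\right) b{\left(3 \right)} = \left(\frac{3}{22} + 4\right) \frac{1}{9} = \frac{91}{22} \cdot \frac{1}{9} = \frac{91}{198}$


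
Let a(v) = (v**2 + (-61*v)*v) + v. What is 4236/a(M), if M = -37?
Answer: -4236/82177 ≈ -0.051547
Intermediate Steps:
a(v) = v - 60*v**2 (a(v) = (v**2 - 61*v**2) + v = -60*v**2 + v = v - 60*v**2)
4236/a(M) = 4236/((-37*(1 - 60*(-37)))) = 4236/((-37*(1 + 2220))) = 4236/((-37*2221)) = 4236/(-82177) = 4236*(-1/82177) = -4236/82177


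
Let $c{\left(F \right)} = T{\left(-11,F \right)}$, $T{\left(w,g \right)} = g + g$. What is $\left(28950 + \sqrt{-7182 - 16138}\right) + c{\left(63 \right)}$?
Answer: $29076 + 2 i \sqrt{5830} \approx 29076.0 + 152.71 i$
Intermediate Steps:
$T{\left(w,g \right)} = 2 g$
$c{\left(F \right)} = 2 F$
$\left(28950 + \sqrt{-7182 - 16138}\right) + c{\left(63 \right)} = \left(28950 + \sqrt{-7182 - 16138}\right) + 2 \cdot 63 = \left(28950 + \sqrt{-23320}\right) + 126 = \left(28950 + 2 i \sqrt{5830}\right) + 126 = 29076 + 2 i \sqrt{5830}$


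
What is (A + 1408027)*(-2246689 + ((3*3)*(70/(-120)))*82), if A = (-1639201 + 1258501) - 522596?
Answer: -2268381744709/2 ≈ -1.1342e+12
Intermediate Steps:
A = -903296 (A = -380700 - 522596 = -903296)
(A + 1408027)*(-2246689 + ((3*3)*(70/(-120)))*82) = (-903296 + 1408027)*(-2246689 + ((3*3)*(70/(-120)))*82) = 504731*(-2246689 + (9*(70*(-1/120)))*82) = 504731*(-2246689 + (9*(-7/12))*82) = 504731*(-2246689 - 21/4*82) = 504731*(-2246689 - 861/2) = 504731*(-4494239/2) = -2268381744709/2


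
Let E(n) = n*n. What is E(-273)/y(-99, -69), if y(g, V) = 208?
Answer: 5733/16 ≈ 358.31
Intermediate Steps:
E(n) = n²
E(-273)/y(-99, -69) = (-273)²/208 = 74529*(1/208) = 5733/16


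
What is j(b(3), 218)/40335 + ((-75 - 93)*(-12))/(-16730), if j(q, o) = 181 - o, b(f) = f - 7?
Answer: -1170491/9640065 ≈ -0.12142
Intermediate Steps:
b(f) = -7 + f
j(b(3), 218)/40335 + ((-75 - 93)*(-12))/(-16730) = (181 - 1*218)/40335 + ((-75 - 93)*(-12))/(-16730) = (181 - 218)*(1/40335) - 168*(-12)*(-1/16730) = -37*1/40335 + 2016*(-1/16730) = -37/40335 - 144/1195 = -1170491/9640065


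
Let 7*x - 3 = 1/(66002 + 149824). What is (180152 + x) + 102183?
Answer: 60935326207/215826 ≈ 2.8234e+5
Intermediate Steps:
x = 92497/215826 (x = 3/7 + 1/(7*(66002 + 149824)) = 3/7 + (1/7)/215826 = 3/7 + (1/7)*(1/215826) = 3/7 + 1/1510782 = 92497/215826 ≈ 0.42857)
(180152 + x) + 102183 = (180152 + 92497/215826) + 102183 = 38881578049/215826 + 102183 = 60935326207/215826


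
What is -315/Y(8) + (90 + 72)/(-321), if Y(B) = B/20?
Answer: -168633/214 ≈ -788.00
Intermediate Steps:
Y(B) = B/20 (Y(B) = B*(1/20) = B/20)
-315/Y(8) + (90 + 72)/(-321) = -315/((1/20)*8) + (90 + 72)/(-321) = -315/2/5 + 162*(-1/321) = -315*5/2 - 54/107 = -1575/2 - 54/107 = -168633/214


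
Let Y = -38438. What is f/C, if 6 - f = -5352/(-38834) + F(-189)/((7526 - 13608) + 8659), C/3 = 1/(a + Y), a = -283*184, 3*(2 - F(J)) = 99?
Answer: -8867914229930/50037609 ≈ -1.7723e+5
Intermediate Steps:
F(J) = -31 (F(J) = 2 - ⅓*99 = 2 - 33 = -31)
a = -52072
C = -1/30170 (C = 3/(-52072 - 38438) = 3/(-90510) = 3*(-1/90510) = -1/30170 ≈ -3.3146e-5)
f = 293931529/50037609 (f = 6 - (-5352/(-38834) - 31/((7526 - 13608) + 8659)) = 6 - (-5352*(-1/38834) - 31/(-6082 + 8659)) = 6 - (2676/19417 - 31/2577) = 6 - 1*6294125/50037609 = 6 - 6294125/50037609 = 293931529/50037609 ≈ 5.8742)
f/C = 293931529/(50037609*(-1/30170)) = (293931529/50037609)*(-30170) = -8867914229930/50037609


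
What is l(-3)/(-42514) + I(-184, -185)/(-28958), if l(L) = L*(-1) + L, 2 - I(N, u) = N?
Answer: -93/14479 ≈ -0.0064231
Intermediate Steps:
I(N, u) = 2 - N
l(L) = 0 (l(L) = -L + L = 0)
l(-3)/(-42514) + I(-184, -185)/(-28958) = 0/(-42514) + (2 - 1*(-184))/(-28958) = 0*(-1/42514) + (2 + 184)*(-1/28958) = 0 + 186*(-1/28958) = 0 - 93/14479 = -93/14479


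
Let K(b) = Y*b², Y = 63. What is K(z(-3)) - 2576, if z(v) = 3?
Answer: -2009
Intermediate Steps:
K(b) = 63*b²
K(z(-3)) - 2576 = 63*3² - 2576 = 63*9 - 2576 = 567 - 2576 = -2009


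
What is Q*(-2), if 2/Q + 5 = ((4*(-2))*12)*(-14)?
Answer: -4/1339 ≈ -0.0029873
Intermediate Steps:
Q = 2/1339 (Q = 2/(-5 + ((4*(-2))*12)*(-14)) = 2/(-5 - 8*12*(-14)) = 2/(-5 - 96*(-14)) = 2/(-5 + 1344) = 2/1339 ≈ 0.0014937)
Q*(-2) = (2/1339)*(-2) = -4/1339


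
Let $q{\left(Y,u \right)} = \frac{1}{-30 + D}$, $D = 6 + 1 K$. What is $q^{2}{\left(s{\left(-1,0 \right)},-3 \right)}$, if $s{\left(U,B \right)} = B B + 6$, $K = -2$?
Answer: $\frac{1}{676} \approx 0.0014793$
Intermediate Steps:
$s{\left(U,B \right)} = 6 + B^{2}$ ($s{\left(U,B \right)} = B^{2} + 6 = 6 + B^{2}$)
$D = 4$ ($D = 6 + 1 \left(-2\right) = 6 - 2 = 4$)
$q{\left(Y,u \right)} = - \frac{1}{26}$ ($q{\left(Y,u \right)} = \frac{1}{-30 + 4} = \frac{1}{-26} = - \frac{1}{26}$)
$q^{2}{\left(s{\left(-1,0 \right)},-3 \right)} = \left(- \frac{1}{26}\right)^{2} = \frac{1}{676}$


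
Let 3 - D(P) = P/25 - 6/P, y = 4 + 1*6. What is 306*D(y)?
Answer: 4896/5 ≈ 979.20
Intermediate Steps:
y = 10 (y = 4 + 6 = 10)
D(P) = 3 + 6/P - P/25 (D(P) = 3 - (P/25 - 6/P) = 3 - (-6/P + P/25) = 3 + (6/P - P/25) = 3 + 6/P - P/25)
306*D(y) = 306*(3 + 6/10 - 1/25*10) = 306*(3 + 6*(1/10) - 2/5) = 306*(3 + 3/5 - 2/5) = 306*(16/5) = 4896/5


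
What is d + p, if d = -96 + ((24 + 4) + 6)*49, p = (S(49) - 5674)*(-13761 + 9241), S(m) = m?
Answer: 25426570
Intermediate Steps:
p = 25425000 (p = (49 - 5674)*(-13761 + 9241) = -5625*(-4520) = 25425000)
d = 1570 (d = -96 + (28 + 6)*49 = -96 + 34*49 = -96 + 1666 = 1570)
d + p = 1570 + 25425000 = 25426570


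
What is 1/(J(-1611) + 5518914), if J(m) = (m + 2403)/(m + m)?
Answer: 179/987885562 ≈ 1.8119e-7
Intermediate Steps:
J(m) = (2403 + m)/(2*m) (J(m) = (2403 + m)/((2*m)) = (2403 + m)*(1/(2*m)) = (2403 + m)/(2*m))
1/(J(-1611) + 5518914) = 1/((1/2)*(2403 - 1611)/(-1611) + 5518914) = 1/((1/2)*(-1/1611)*792 + 5518914) = 1/(-44/179 + 5518914) = 1/(987885562/179) = 179/987885562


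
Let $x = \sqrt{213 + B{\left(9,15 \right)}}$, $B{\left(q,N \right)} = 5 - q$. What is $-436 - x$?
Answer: $-436 - \sqrt{209} \approx -450.46$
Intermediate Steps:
$x = \sqrt{209}$ ($x = \sqrt{213 + \left(5 - 9\right)} = \sqrt{213 - 4} = \sqrt{209} \approx 14.457$)
$-436 - x = -436 - \sqrt{209}$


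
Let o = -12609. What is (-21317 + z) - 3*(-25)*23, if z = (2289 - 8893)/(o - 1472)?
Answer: -275868348/14081 ≈ -19592.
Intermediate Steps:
z = 6604/14081 (z = (2289 - 8893)/(-12609 - 1472) = -6604/(-14081) = -6604*(-1/14081) = 6604/14081 ≈ 0.46900)
(-21317 + z) - 3*(-25)*23 = (-21317 + 6604/14081) - 3*(-25)*23 = -300158073/14081 + 75*23 = -300158073/14081 + 1725 = -275868348/14081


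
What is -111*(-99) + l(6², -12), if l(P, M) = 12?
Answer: 11001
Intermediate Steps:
-111*(-99) + l(6², -12) = -111*(-99) + 12 = 10989 + 12 = 11001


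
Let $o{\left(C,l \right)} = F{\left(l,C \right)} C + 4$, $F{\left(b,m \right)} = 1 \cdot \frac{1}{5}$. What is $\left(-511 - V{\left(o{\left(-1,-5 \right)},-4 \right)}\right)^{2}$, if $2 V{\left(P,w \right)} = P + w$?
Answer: $\frac{26101881}{100} \approx 2.6102 \cdot 10^{5}$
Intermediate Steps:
$F{\left(b,m \right)} = \frac{1}{5}$ ($F{\left(b,m \right)} = 1 \cdot \frac{1}{5} = \frac{1}{5}$)
$o{\left(C,l \right)} = 4 + \frac{C}{5}$ ($o{\left(C,l \right)} = \frac{C}{5} + 4 = 4 + \frac{C}{5}$)
$V{\left(P,w \right)} = \frac{P}{2} + \frac{w}{2}$ ($V{\left(P,w \right)} = \frac{P + w}{2} = \frac{P}{2} + \frac{w}{2}$)
$\left(-511 - V{\left(o{\left(-1,-5 \right)},-4 \right)}\right)^{2} = \left(-511 - \left(\frac{4 + \frac{1}{5} \left(-1\right)}{2} + \frac{1}{2} \left(-4\right)\right)\right)^{2} = \left(-511 - \left(\frac{4 - \frac{1}{5}}{2} - 2\right)\right)^{2} = \left(-511 - \left(\frac{1}{2} \cdot \frac{19}{5} - 2\right)\right)^{2} = \left(-511 - \left(\frac{19}{10} - 2\right)\right)^{2} = \left(-511 - - \frac{1}{10}\right)^{2} = \left(-511 + \frac{1}{10}\right)^{2} = \left(- \frac{5109}{10}\right)^{2} = \frac{26101881}{100}$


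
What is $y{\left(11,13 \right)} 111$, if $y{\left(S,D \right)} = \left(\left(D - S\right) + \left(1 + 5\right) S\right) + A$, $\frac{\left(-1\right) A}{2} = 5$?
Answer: $6438$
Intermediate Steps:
$A = -10$ ($A = \left(-2\right) 5 = -10$)
$y{\left(S,D \right)} = -10 + D + 5 S$ ($y{\left(S,D \right)} = \left(\left(D - S\right) + \left(1 + 5\right) S\right) - 10 = \left(\left(D - S\right) + 6 S\right) - 10 = \left(D + 5 S\right) - 10 = -10 + D + 5 S$)
$y{\left(11,13 \right)} 111 = \left(-10 + 13 + 5 \cdot 11\right) 111 = \left(-10 + 13 + 55\right) 111 = 58 \cdot 111 = 6438$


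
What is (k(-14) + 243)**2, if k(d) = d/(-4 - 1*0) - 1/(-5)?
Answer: 6086089/100 ≈ 60861.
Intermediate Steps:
k(d) = 1/5 - d/4 (k(d) = d/(-4 + 0) - 1*(-1/5) = d/(-4) + 1/5 = d*(-1/4) + 1/5 = -d/4 + 1/5 = 1/5 - d/4)
(k(-14) + 243)**2 = ((1/5 - 1/4*(-14)) + 243)**2 = ((1/5 + 7/2) + 243)**2 = (37/10 + 243)**2 = (2467/10)**2 = 6086089/100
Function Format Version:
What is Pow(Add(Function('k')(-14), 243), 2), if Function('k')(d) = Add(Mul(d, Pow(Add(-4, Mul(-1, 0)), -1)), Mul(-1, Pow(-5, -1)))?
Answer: Rational(6086089, 100) ≈ 60861.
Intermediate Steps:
Function('k')(d) = Add(Rational(1, 5), Mul(Rational(-1, 4), d)) (Function('k')(d) = Add(Mul(d, Pow(Add(-4, 0), -1)), Mul(-1, Rational(-1, 5))) = Add(Mul(d, Pow(-4, -1)), Rational(1, 5)) = Add(Mul(d, Rational(-1, 4)), Rational(1, 5)) = Add(Mul(Rational(-1, 4), d), Rational(1, 5)) = Add(Rational(1, 5), Mul(Rational(-1, 4), d)))
Pow(Add(Function('k')(-14), 243), 2) = Pow(Add(Add(Rational(1, 5), Mul(Rational(-1, 4), -14)), 243), 2) = Pow(Add(Add(Rational(1, 5), Rational(7, 2)), 243), 2) = Pow(Add(Rational(37, 10), 243), 2) = Pow(Rational(2467, 10), 2) = Rational(6086089, 100)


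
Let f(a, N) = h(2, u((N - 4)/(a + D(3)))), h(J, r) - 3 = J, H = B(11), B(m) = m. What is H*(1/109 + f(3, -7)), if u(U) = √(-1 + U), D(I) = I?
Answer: 6006/109 ≈ 55.101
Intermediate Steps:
H = 11
h(J, r) = 3 + J
f(a, N) = 5 (f(a, N) = 3 + 2 = 5)
H*(1/109 + f(3, -7)) = 11*(1/109 + 5) = 11*(546/109) = 6006/109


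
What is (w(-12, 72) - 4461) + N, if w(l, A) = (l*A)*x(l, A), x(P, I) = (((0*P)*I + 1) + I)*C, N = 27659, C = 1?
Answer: -39874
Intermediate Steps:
x(P, I) = 1 + I (x(P, I) = (((0*P)*I + 1) + I)*1 = ((0*I + 1) + I)*1 = ((0 + 1) + I)*1 = (1 + I)*1 = 1 + I)
w(l, A) = A*l*(1 + A) (w(l, A) = (l*A)*(1 + A) = (A*l)*(1 + A) = A*l*(1 + A))
(w(-12, 72) - 4461) + N = (72*(-12)*(1 + 72) - 4461) + 27659 = (72*(-12)*73 - 4461) + 27659 = (-63072 - 4461) + 27659 = -67533 + 27659 = -39874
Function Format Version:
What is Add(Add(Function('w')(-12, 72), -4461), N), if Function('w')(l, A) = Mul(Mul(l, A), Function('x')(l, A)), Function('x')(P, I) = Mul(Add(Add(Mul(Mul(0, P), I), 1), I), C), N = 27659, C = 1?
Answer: -39874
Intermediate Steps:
Function('x')(P, I) = Add(1, I) (Function('x')(P, I) = Mul(Add(Add(Mul(Mul(0, P), I), 1), I), 1) = Mul(Add(Add(Mul(0, I), 1), I), 1) = Mul(Add(Add(0, 1), I), 1) = Mul(Add(1, I), 1) = Add(1, I))
Function('w')(l, A) = Mul(A, l, Add(1, A)) (Function('w')(l, A) = Mul(Mul(l, A), Add(1, A)) = Mul(Mul(A, l), Add(1, A)) = Mul(A, l, Add(1, A)))
Add(Add(Function('w')(-12, 72), -4461), N) = Add(Add(Mul(72, -12, Add(1, 72)), -4461), 27659) = Add(Add(Mul(72, -12, 73), -4461), 27659) = Add(Add(-63072, -4461), 27659) = Add(-67533, 27659) = -39874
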